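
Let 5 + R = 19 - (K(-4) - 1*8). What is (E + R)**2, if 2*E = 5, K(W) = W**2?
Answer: 289/4 ≈ 72.250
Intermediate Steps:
E = 5/2 (E = (1/2)*5 = 5/2 ≈ 2.5000)
R = 6 (R = -5 + (19 - ((-4)**2 - 1*8)) = -5 + (19 - (16 - 8)) = -5 + (19 - 1*8) = -5 + (19 - 8) = -5 + 11 = 6)
(E + R)**2 = (5/2 + 6)**2 = (17/2)**2 = 289/4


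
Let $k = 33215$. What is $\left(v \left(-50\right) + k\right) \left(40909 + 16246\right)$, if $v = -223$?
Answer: $2535681575$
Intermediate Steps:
$\left(v \left(-50\right) + k\right) \left(40909 + 16246\right) = \left(\left(-223\right) \left(-50\right) + 33215\right) \left(40909 + 16246\right) = \left(11150 + 33215\right) 57155 = 44365 \cdot 57155 = 2535681575$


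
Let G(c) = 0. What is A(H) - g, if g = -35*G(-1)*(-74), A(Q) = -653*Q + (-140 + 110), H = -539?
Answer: 351937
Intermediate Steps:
A(Q) = -30 - 653*Q (A(Q) = -653*Q - 30 = -30 - 653*Q)
g = 0 (g = -35*0*(-74) = 0*(-74) = 0)
A(H) - g = (-30 - 653*(-539)) - 1*0 = (-30 + 351967) + 0 = 351937 + 0 = 351937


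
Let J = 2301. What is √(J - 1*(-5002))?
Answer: √7303 ≈ 85.458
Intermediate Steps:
√(J - 1*(-5002)) = √(2301 - 1*(-5002)) = √(2301 + 5002) = √7303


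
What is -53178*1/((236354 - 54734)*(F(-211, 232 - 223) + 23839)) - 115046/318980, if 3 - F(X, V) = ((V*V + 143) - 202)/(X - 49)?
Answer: -13163532701861/36496364009130 ≈ -0.36068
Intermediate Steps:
F(X, V) = 3 - (-59 + V²)/(-49 + X) (F(X, V) = 3 - ((V*V + 143) - 202)/(X - 49) = 3 - ((V² + 143) - 202)/(-49 + X) = 3 - ((143 + V²) - 202)/(-49 + X) = 3 - (-59 + V²)/(-49 + X))
-53178*1/((236354 - 54734)*(F(-211, 232 - 223) + 23839)) - 115046/318980 = -53178*1/((236354 - 54734)*((-88 - (232 - 223)² + 3*(-211))/(-49 - 211) + 23839)) - 115046/318980 = -53178*1/(181620*((-88 - 1*9² - 633)/(-260) + 23839)) - 115046*1/318980 = -53178*1/(181620*(-(-88 - 1*81 - 633)/260 + 23839)) - 1403/3890 = -53178*1/(181620*(-(-88 - 81 - 633)/260 + 23839)) - 1403/3890 = -53178*1/(181620*(-1/260*(-802) + 23839)) - 1403/3890 = -53178*1/(181620*(401/130 + 23839)) - 1403/3890 = -53178/(181620*(3099471/130)) - 1403/3890 = -53178/56292592302/13 - 1403/3890 = -53178*13/56292592302 - 1403/3890 = -115219/9382098717 - 1403/3890 = -13163532701861/36496364009130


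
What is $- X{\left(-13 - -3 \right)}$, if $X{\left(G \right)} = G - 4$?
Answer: $14$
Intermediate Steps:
$X{\left(G \right)} = -4 + G$ ($X{\left(G \right)} = G - 4 = -4 + G$)
$- X{\left(-13 - -3 \right)} = - (-4 - 10) = \left(-1\right) \left(-14\right) = 14$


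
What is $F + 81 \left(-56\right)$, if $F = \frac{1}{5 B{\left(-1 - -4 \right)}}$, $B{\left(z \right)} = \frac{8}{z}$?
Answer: $- \frac{181437}{40} \approx -4535.9$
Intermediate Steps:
$F = \frac{3}{40}$ ($F = \frac{1}{5 \frac{8}{-1 - -4}} = \frac{1}{5 \frac{8}{-1 + 4}} = \frac{1}{5 \cdot \frac{8}{3}} = \frac{1}{5} \cdot \frac{3}{8} = \frac{3}{40} \approx 0.075$)
$F + 81 \left(-56\right) = \frac{3}{40} + 81 \left(-56\right) = \frac{3}{40} - 4536 = - \frac{181437}{40}$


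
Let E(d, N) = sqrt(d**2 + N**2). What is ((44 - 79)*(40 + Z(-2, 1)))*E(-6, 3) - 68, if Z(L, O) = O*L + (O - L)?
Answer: -68 - 4305*sqrt(5) ≈ -9694.3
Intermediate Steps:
E(d, N) = sqrt(N**2 + d**2)
Z(L, O) = O - L + L*O (Z(L, O) = L*O + (O - L) = O - L + L*O)
((44 - 79)*(40 + Z(-2, 1)))*E(-6, 3) - 68 = ((44 - 79)*(40 + (1 - 1*(-2) - 2*1)))*sqrt(3**2 + (-6)**2) - 68 = (-35*(40 + (1 + 2 - 2)))*sqrt(9 + 36) - 68 = (-35*(40 + 1))*sqrt(45) - 68 = (-35*41)*(3*sqrt(5)) - 68 = -4305*sqrt(5) - 68 = -68 - 4305*sqrt(5)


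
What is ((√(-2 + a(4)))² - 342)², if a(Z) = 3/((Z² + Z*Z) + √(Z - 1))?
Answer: 123290872411/1042441 + 2106768*√3/1042441 ≈ 1.1827e+5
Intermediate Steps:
a(Z) = 3/(√(-1 + Z) + 2*Z²) (a(Z) = 3/((Z² + Z²) + √(-1 + Z)) = 3/(2*Z² + √(-1 + Z)) = 3/(√(-1 + Z) + 2*Z²))
((√(-2 + a(4)))² - 342)² = ((√(-2 + 3/(√(-1 + 4) + 2*4²)))² - 342)² = ((√(-2 + 3/(√3 + 2*16)))² - 342)² = ((√(-2 + 3/(√3 + 32)))² - 342)² = ((√(-2 + 3/(32 + √3)))² - 342)² = ((-2 + 3/(32 + √3)) - 342)² = (-344 + 3/(32 + √3))²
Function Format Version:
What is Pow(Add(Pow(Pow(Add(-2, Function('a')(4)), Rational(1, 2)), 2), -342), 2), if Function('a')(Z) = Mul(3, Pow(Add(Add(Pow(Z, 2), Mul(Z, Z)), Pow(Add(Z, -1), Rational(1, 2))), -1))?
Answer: Add(Rational(123290872411, 1042441), Mul(Rational(2106768, 1042441), Pow(3, Rational(1, 2)))) ≈ 1.1827e+5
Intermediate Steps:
Function('a')(Z) = Mul(3, Pow(Add(Pow(Add(-1, Z), Rational(1, 2)), Mul(2, Pow(Z, 2))), -1)) (Function('a')(Z) = Mul(3, Pow(Add(Add(Pow(Z, 2), Pow(Z, 2)), Pow(Add(-1, Z), Rational(1, 2))), -1)) = Mul(3, Pow(Add(Mul(2, Pow(Z, 2)), Pow(Add(-1, Z), Rational(1, 2))), -1)) = Mul(3, Pow(Add(Pow(Add(-1, Z), Rational(1, 2)), Mul(2, Pow(Z, 2))), -1)))
Pow(Add(Pow(Pow(Add(-2, Function('a')(4)), Rational(1, 2)), 2), -342), 2) = Pow(Add(Pow(Pow(Add(-2, Mul(3, Pow(Add(Pow(Add(-1, 4), Rational(1, 2)), Mul(2, Pow(4, 2))), -1))), Rational(1, 2)), 2), -342), 2) = Pow(Add(Pow(Pow(Add(-2, Mul(3, Pow(Add(Pow(3, Rational(1, 2)), Mul(2, 16)), -1))), Rational(1, 2)), 2), -342), 2) = Pow(Add(Pow(Pow(Add(-2, Mul(3, Pow(Add(Pow(3, Rational(1, 2)), 32), -1))), Rational(1, 2)), 2), -342), 2) = Pow(Add(Pow(Pow(Add(-2, Mul(3, Pow(Add(32, Pow(3, Rational(1, 2))), -1))), Rational(1, 2)), 2), -342), 2) = Pow(Add(Add(-2, Mul(3, Pow(Add(32, Pow(3, Rational(1, 2))), -1))), -342), 2) = Pow(Add(-344, Mul(3, Pow(Add(32, Pow(3, Rational(1, 2))), -1))), 2)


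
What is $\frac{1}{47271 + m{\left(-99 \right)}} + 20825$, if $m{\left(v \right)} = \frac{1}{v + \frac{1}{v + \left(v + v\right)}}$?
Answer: $\frac{28945837623679}{1389956187} \approx 20825.0$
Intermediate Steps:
$m{\left(v \right)} = \frac{1}{v + \frac{1}{3 v}}$ ($m{\left(v \right)} = \frac{1}{v + \frac{1}{v + 2 v}} = \frac{1}{v + \frac{1}{3 v}}$)
$\frac{1}{47271 + m{\left(-99 \right)}} + 20825 = \frac{1}{47271 + 3 \left(-99\right) \frac{1}{1 + 3 \left(-99\right)^{2}}} + 20825 = \frac{1}{47271 + 3 \left(-99\right) \frac{1}{1 + 3 \cdot 9801}} + 20825 = \frac{1}{47271 + 3 \left(-99\right) \frac{1}{1 + 29403}} + 20825 = \frac{1}{47271 + 3 \left(-99\right) \frac{1}{29404}} + 20825 = \frac{1}{47271 - \frac{297}{29404}} + 20825 = \frac{1}{\frac{1389956187}{29404}} + 20825 = \frac{29404}{1389956187} + 20825 = \frac{28945837623679}{1389956187}$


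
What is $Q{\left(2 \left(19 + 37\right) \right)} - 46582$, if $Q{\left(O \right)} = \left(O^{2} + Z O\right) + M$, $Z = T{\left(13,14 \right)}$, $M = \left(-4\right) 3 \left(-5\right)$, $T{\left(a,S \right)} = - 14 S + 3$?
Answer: $-55594$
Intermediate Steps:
$T{\left(a,S \right)} = 3 - 14 S$
$M = 60$ ($M = \left(-12\right) \left(-5\right) = 60$)
$Z = -193$ ($Z = 3 - 196 = -193$)
$Q{\left(O \right)} = 60 + O^{2} - 193 O$ ($Q{\left(O \right)} = \left(O^{2} - 193 O\right) + 60 = 60 + O^{2} - 193 O$)
$Q{\left(2 \left(19 + 37\right) \right)} - 46582 = \left(60 + \left(2 \left(19 + 37\right)\right)^{2} - 193 \cdot 2 \left(19 + 37\right)\right) - 46582 = \left(60 + \left(2 \cdot 56\right)^{2} - 193 \cdot 2 \cdot 56\right) - 46582 = \left(60 + 112^{2} - 21616\right) - 46582 = \left(60 + 12544 - 21616\right) - 46582 = -9012 - 46582 = -55594$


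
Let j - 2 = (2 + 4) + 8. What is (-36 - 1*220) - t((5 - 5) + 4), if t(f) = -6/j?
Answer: -2045/8 ≈ -255.63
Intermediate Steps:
j = 16 (j = 2 + ((2 + 4) + 8) = 2 + (6 + 8) = 2 + 14 = 16)
t(f) = -3/8 (t(f) = -6/16 = -6*1/16 = -3/8)
(-36 - 1*220) - t((5 - 5) + 4) = (-36 - 1*220) - 1*(-3/8) = (-36 - 220) + 3/8 = -256 + 3/8 = -2045/8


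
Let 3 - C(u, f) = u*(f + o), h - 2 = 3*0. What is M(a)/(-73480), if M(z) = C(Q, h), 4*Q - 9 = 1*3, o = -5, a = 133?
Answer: -3/18370 ≈ -0.00016331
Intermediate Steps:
h = 2 (h = 2 + 3*0 = 2 + 0 = 2)
Q = 3 (Q = 9/4 + (1*3)/4 = 9/4 + (1/4)*3 = 9/4 + 3/4 = 3)
C(u, f) = 3 - u*(-5 + f) (C(u, f) = 3 - u*(f - 5) = 3 - u*(-5 + f))
M(z) = 12 (M(z) = 3 + 5*3 - 1*2*3 = 3 + 15 - 6 = 12)
M(a)/(-73480) = 12/(-73480) = 12*(-1/73480) = -3/18370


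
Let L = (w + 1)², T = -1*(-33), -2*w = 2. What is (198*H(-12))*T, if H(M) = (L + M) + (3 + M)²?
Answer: 450846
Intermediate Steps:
w = -1 (w = -½*2 = -1)
T = 33
L = 0 (L = (-1 + 1)² = 0² = 0)
H(M) = M + (3 + M)² (H(M) = (0 + M) + (3 + M)² = M + (3 + M)²)
(198*H(-12))*T = (198*(-12 + (3 - 12)²))*33 = (198*(-12 + (-9)²))*33 = (198*(-12 + 81))*33 = (198*69)*33 = 13662*33 = 450846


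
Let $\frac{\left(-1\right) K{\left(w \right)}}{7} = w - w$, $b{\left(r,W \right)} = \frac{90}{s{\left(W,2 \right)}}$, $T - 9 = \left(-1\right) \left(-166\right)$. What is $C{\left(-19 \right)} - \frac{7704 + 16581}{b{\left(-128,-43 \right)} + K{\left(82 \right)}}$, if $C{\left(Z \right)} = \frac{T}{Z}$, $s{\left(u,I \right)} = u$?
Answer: $\frac{1321673}{114} \approx 11594.0$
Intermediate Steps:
$T = 175$ ($T = 9 - -166 = 9 + 166 = 175$)
$b{\left(r,W \right)} = \frac{90}{W}$
$K{\left(w \right)} = 0$ ($K{\left(w \right)} = - 7 \left(w - w\right) = \left(-7\right) 0 = 0$)
$C{\left(Z \right)} = \frac{175}{Z}$
$C{\left(-19 \right)} - \frac{7704 + 16581}{b{\left(-128,-43 \right)} + K{\left(82 \right)}} = \frac{175}{-19} - \frac{7704 + 16581}{\frac{90}{-43} + 0} = 175 \left(- \frac{1}{19}\right) - \frac{24285}{90 \left(- \frac{1}{43}\right) + 0} = - \frac{175}{19} - \frac{24285}{- \frac{90}{43} + 0} = - \frac{175}{19} - \frac{24285}{- \frac{90}{43}} = - \frac{175}{19} - 24285 \left(- \frac{43}{90}\right) = - \frac{175}{19} - - \frac{69617}{6} = - \frac{175}{19} + \frac{69617}{6} = \frac{1321673}{114}$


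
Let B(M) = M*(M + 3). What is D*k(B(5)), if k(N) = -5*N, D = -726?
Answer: 145200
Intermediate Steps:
B(M) = M*(3 + M)
D*k(B(5)) = -(-3630)*5*(3 + 5) = -(-3630)*5*8 = -(-3630)*40 = -726*(-200) = 145200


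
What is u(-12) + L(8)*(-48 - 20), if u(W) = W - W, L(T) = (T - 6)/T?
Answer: -17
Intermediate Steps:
L(T) = (-6 + T)/T
u(W) = 0
u(-12) + L(8)*(-48 - 20) = 0 + ((-6 + 8)/8)*(-48 - 20) = 0 + ((1/8)*2)*(-68) = 0 + (1/4)*(-68) = 0 - 17 = -17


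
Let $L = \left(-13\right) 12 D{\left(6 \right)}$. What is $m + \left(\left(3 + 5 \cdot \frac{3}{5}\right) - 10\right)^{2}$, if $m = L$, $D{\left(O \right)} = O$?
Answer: $-920$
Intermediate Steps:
$L = -936$ ($L = \left(-13\right) 12 \cdot 6 = \left(-156\right) 6 = -936$)
$m = -936$
$m + \left(\left(3 + 5 \cdot \frac{3}{5}\right) - 10\right)^{2} = -936 + \left(\left(3 + 5 \cdot \frac{3}{5}\right) - 10\right)^{2} = -936 + \left(\left(3 + 3\right) - 10\right)^{2} = -936 + \left(6 - 10\right)^{2} = -936 + \left(-4\right)^{2} = -936 + 16 = -920$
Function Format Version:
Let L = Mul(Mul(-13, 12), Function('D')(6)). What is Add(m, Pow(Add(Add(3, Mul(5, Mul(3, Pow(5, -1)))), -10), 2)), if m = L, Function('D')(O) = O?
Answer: -920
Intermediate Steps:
L = -936 (L = Mul(Mul(-13, 12), 6) = Mul(-156, 6) = -936)
m = -936
Add(m, Pow(Add(Add(3, Mul(5, Mul(3, Pow(5, -1)))), -10), 2)) = Add(-936, Pow(Add(Add(3, Mul(5, Mul(3, Pow(5, -1)))), -10), 2)) = Add(-936, Pow(Add(Add(3, Mul(5, Mul(3, Rational(1, 5)))), -10), 2)) = Add(-936, Pow(Add(Add(3, Mul(5, Rational(3, 5))), -10), 2)) = Add(-936, Pow(Add(Add(3, 3), -10), 2)) = Add(-936, Pow(Add(6, -10), 2)) = Add(-936, Pow(-4, 2)) = Add(-936, 16) = -920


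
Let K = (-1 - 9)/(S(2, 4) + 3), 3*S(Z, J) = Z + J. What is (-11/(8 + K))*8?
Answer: -44/3 ≈ -14.667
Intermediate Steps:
S(Z, J) = J/3 + Z/3 (S(Z, J) = (Z + J)/3 = (J + Z)/3 = J/3 + Z/3)
K = -2 (K = (-1 - 9)/(((1/3)*4 + (1/3)*2) + 3) = -10/((4/3 + 2/3) + 3) = -10/(2 + 3) = -10/5 = -10*1/5 = -2)
(-11/(8 + K))*8 = (-11/(8 - 2))*8 = (-11/6)*8 = ((1/6)*(-11))*8 = -11/6*8 = -44/3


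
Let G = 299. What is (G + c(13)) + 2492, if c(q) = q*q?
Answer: 2960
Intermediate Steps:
c(q) = q²
(G + c(13)) + 2492 = (299 + 13²) + 2492 = (299 + 169) + 2492 = 468 + 2492 = 2960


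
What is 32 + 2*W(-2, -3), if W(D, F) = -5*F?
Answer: 62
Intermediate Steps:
32 + 2*W(-2, -3) = 32 + 2*(-5*(-3)) = 32 + 2*15 = 32 + 30 = 62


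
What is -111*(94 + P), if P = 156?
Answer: -27750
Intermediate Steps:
-111*(94 + P) = -111*(94 + 156) = -111*250 = -27750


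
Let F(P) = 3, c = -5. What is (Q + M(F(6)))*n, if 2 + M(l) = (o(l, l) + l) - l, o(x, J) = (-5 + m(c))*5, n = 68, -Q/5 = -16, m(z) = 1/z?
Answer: 3536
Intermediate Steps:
Q = 80 (Q = -5*(-16) = 80)
o(x, J) = -26 (o(x, J) = (-5 + 1/(-5))*5 = (-5 - ⅕)*5 = -26/5*5 = -26)
M(l) = -28 (M(l) = -2 + ((-26 + l) - l) = -2 - 26 = -28)
(Q + M(F(6)))*n = (80 - 28)*68 = 52*68 = 3536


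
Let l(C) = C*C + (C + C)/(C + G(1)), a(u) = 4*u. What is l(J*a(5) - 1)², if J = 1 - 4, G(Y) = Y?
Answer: 12474879481/900 ≈ 1.3861e+7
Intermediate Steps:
J = -3
l(C) = C² + 2*C/(1 + C) (l(C) = C*C + (C + C)/(C + 1) = C² + (2*C)/(1 + C) = C² + 2*C/(1 + C))
l(J*a(5) - 1)² = ((-12*5 - 1)*(2 + (-12*5 - 1) + (-12*5 - 1)²)/(1 + (-12*5 - 1)))² = ((-3*20 - 1)*(2 + (-3*20 - 1) + (-3*20 - 1)²)/(1 + (-3*20 - 1)))² = ((-60 - 1)*(2 + (-60 - 1) + (-60 - 1)²)/(1 + (-60 - 1)))² = (-61*(2 - 61 + (-61)²)/(1 - 61))² = (-61*(2 - 61 + 3721)/(-60))² = (-61*(-1/60)*3662)² = (111691/30)² = 12474879481/900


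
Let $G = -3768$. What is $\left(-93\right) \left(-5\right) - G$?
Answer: $4233$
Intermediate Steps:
$\left(-93\right) \left(-5\right) - G = \left(-93\right) \left(-5\right) - -3768 = 465 + 3768 = 4233$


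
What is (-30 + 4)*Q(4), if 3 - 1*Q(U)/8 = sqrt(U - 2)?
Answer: -624 + 208*sqrt(2) ≈ -329.84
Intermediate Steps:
Q(U) = 24 - 8*sqrt(-2 + U) (Q(U) = 24 - 8*sqrt(U - 2) = 24 - 8*sqrt(-2 + U))
(-30 + 4)*Q(4) = (-30 + 4)*(24 - 8*sqrt(-2 + 4)) = -26*(24 - 8*sqrt(2)) = -624 + 208*sqrt(2)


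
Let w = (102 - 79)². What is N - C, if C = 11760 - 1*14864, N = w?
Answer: 3633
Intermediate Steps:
w = 529 (w = 23² = 529)
N = 529
C = -3104 (C = 11760 - 14864 = -3104)
N - C = 529 - 1*(-3104) = 529 + 3104 = 3633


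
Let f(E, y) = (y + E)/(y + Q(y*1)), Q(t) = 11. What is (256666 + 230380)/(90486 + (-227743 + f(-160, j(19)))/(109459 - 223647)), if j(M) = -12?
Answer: 55614808648/10332642939 ≈ 5.3824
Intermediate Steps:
f(E, y) = (E + y)/(11 + y) (f(E, y) = (y + E)/(y + 11) = (E + y)/(11 + y))
(256666 + 230380)/(90486 + (-227743 + f(-160, j(19)))/(109459 - 223647)) = (256666 + 230380)/(90486 + (-227743 + (-160 - 12)/(11 - 12))/(109459 - 223647)) = 487046/(90486 + (-227743 - 172/(-1))/(-114188)) = 487046/(90486 + (-227743 - 1*(-172))*(-1/114188)) = 487046/(90486 + (-227743 + 172)*(-1/114188)) = 487046/(90486 - 227571*(-1/114188)) = 487046/(90486 + 227571/114188) = 487046/(10332642939/114188) = 487046*(114188/10332642939) = 55614808648/10332642939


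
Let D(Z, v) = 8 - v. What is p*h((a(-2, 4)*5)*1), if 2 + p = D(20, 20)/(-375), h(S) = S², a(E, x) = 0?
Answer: 0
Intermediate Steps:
p = -246/125 (p = -2 + (8 - 1*20)/(-375) = -2 + (8 - 20)*(-1/375) = -2 - 12*(-1/375) = -2 + 4/125 = -246/125 ≈ -1.9680)
p*h((a(-2, 4)*5)*1) = -246*((0*5)*1)²/125 = -246*(0*1)²/125 = -246/125*0² = -246/125*0 = 0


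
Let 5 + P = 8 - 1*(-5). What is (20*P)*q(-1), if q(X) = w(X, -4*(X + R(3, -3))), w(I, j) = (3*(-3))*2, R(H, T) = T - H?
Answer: -2880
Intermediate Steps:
w(I, j) = -18 (w(I, j) = -9*2 = -18)
q(X) = -18
P = 8 (P = -5 + (8 - 1*(-5)) = -5 + (8 + 5) = -5 + 13 = 8)
(20*P)*q(-1) = (20*8)*(-18) = 160*(-18) = -2880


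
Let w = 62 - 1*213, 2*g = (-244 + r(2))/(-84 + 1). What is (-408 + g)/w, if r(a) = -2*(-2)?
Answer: 33744/12533 ≈ 2.6924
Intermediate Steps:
r(a) = 4
g = 120/83 (g = ((-244 + 4)/(-84 + 1))/2 = (-240/(-83))/2 = (-240*(-1/83))/2 = (1/2)*(240/83) = 120/83 ≈ 1.4458)
w = -151 (w = 62 - 213 = -151)
(-408 + g)/w = (-408 + 120/83)/(-151) = -1/151*(-33744/83) = 33744/12533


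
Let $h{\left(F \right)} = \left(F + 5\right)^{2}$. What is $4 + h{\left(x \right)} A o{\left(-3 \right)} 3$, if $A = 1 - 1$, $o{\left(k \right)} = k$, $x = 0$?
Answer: $4$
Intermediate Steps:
$h{\left(F \right)} = \left(5 + F\right)^{2}$
$A = 0$ ($A = 1 - 1 = 0$)
$4 + h{\left(x \right)} A o{\left(-3 \right)} 3 = 4 + \left(5 + 0\right)^{2} \cdot 0 \left(-3\right) 3 = 4 + 5^{2} \cdot 0 \left(-3\right) 3 = 4 + 25 \cdot 0 \left(-3\right) 3 = 4 + 0 \left(-3\right) 3 = 4 + 0 \cdot 3 = 4 + 0 = 4$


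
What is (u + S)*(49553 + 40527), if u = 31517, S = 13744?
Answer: 4077110880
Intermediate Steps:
(u + S)*(49553 + 40527) = (31517 + 13744)*(49553 + 40527) = 45261*90080 = 4077110880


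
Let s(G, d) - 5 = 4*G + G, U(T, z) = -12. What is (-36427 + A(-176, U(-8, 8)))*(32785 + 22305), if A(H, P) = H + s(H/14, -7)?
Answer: -2019646620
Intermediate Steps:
s(G, d) = 5 + 5*G (s(G, d) = 5 + (4*G + G) = 5 + 5*G)
A(H, P) = 5 + 19*H/14 (A(H, P) = H + (5 + 5*(H/14)) = H + (5 + 5*H/14) = 5 + 19*H/14)
(-36427 + A(-176, U(-8, 8)))*(32785 + 22305) = (-36427 + (5 + (19/14)*(-176)))*(32785 + 22305) = (-36427 + (5 - 1672/7))*55090 = (-36427 - 1637/7)*55090 = -256626/7*55090 = -2019646620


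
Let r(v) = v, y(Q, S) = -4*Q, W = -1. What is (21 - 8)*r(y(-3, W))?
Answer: 156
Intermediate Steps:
(21 - 8)*r(y(-3, W)) = (21 - 8)*(-4*(-3)) = 13*12 = 156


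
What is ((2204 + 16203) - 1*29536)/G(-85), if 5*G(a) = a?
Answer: 11129/17 ≈ 654.65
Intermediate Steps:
G(a) = a/5
((2204 + 16203) - 1*29536)/G(-85) = ((2204 + 16203) - 1*29536)/(((1/5)*(-85))) = (18407 - 29536)/(-17) = -11129*(-1/17) = 11129/17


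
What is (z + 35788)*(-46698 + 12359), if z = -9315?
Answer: -909056347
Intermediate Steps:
(z + 35788)*(-46698 + 12359) = (-9315 + 35788)*(-46698 + 12359) = 26473*(-34339) = -909056347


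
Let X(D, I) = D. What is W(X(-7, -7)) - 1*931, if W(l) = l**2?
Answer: -882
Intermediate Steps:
W(X(-7, -7)) - 1*931 = (-7)**2 - 1*931 = 49 - 931 = -882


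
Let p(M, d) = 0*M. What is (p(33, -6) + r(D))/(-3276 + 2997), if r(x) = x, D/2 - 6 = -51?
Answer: 10/31 ≈ 0.32258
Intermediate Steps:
p(M, d) = 0
D = -90 (D = 12 + 2*(-51) = 12 - 102 = -90)
(p(33, -6) + r(D))/(-3276 + 2997) = (0 - 90)/(-3276 + 2997) = -90/(-279) = -90*(-1/279) = 10/31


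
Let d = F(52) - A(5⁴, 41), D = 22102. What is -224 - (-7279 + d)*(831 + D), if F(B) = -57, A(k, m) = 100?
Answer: 170529564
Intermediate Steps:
d = -157 (d = -57 - 1*100 = -57 - 100 = -157)
-224 - (-7279 + d)*(831 + D) = -224 - (-7279 - 157)*(831 + 22102) = -224 - (-7436)*22933 = -224 - 1*(-170529788) = -224 + 170529788 = 170529564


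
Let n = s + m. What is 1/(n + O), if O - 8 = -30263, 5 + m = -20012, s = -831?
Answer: -1/51103 ≈ -1.9568e-5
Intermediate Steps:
m = -20017 (m = -5 - 20012 = -20017)
n = -20848 (n = -831 - 20017 = -20848)
O = -30255 (O = 8 - 30263 = -30255)
1/(n + O) = 1/(-20848 - 30255) = 1/(-51103) = -1/51103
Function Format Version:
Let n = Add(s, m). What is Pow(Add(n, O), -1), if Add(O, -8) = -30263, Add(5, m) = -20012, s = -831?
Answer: Rational(-1, 51103) ≈ -1.9568e-5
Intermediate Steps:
m = -20017 (m = Add(-5, -20012) = -20017)
n = -20848 (n = Add(-831, -20017) = -20848)
O = -30255 (O = Add(8, -30263) = -30255)
Pow(Add(n, O), -1) = Pow(Add(-20848, -30255), -1) = Pow(-51103, -1) = Rational(-1, 51103)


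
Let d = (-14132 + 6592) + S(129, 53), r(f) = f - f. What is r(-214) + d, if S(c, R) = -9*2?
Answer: -7558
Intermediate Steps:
S(c, R) = -18
r(f) = 0
d = -7558 (d = (-14132 + 6592) - 18 = -7540 - 18 = -7558)
r(-214) + d = 0 - 7558 = -7558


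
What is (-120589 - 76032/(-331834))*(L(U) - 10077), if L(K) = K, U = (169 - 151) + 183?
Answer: 197596312809972/165917 ≈ 1.1909e+9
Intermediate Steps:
U = 201 (U = 18 + 183 = 201)
(-120589 - 76032/(-331834))*(L(U) - 10077) = (-120589 - 76032/(-331834))*(201 - 10077) = (-120589 - 76032*(-1/331834))*(-9876) = (-120589 + 38016/165917)*(-9876) = -20007727097/165917*(-9876) = 197596312809972/165917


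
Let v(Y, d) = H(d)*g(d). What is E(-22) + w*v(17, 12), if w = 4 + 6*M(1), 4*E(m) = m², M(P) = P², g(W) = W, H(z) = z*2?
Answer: 3001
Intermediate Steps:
H(z) = 2*z
E(m) = m²/4
w = 10 (w = 4 + 6*1² = 4 + 6*1 = 4 + 6 = 10)
v(Y, d) = 2*d² (v(Y, d) = (2*d)*d = 2*d²)
E(-22) + w*v(17, 12) = (¼)*(-22)² + 10*(2*12²) = (¼)*484 + 10*(2*144) = 121 + 10*288 = 121 + 2880 = 3001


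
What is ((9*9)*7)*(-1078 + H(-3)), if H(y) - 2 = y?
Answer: -611793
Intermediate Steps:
H(y) = 2 + y
((9*9)*7)*(-1078 + H(-3)) = ((9*9)*7)*(-1078 + (2 - 3)) = (81*7)*(-1078 - 1) = 567*(-1079) = -611793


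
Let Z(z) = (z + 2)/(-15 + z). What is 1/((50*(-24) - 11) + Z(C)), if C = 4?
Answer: -11/13327 ≈ -0.00082539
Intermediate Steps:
Z(z) = (2 + z)/(-15 + z)
1/((50*(-24) - 11) + Z(C)) = 1/((50*(-24) - 11) + (2 + 4)/(-15 + 4)) = 1/((-1200 - 11) + 6/(-11)) = 1/(-1211 - 1/11*6) = 1/(-1211 - 6/11) = 1/(-13327/11) = -11/13327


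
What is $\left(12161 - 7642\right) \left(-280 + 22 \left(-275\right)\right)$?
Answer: $-28605270$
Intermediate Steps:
$\left(12161 - 7642\right) \left(-280 + 22 \left(-275\right)\right) = 4519 \left(-280 - 6050\right) = 4519 \left(-6330\right) = -28605270$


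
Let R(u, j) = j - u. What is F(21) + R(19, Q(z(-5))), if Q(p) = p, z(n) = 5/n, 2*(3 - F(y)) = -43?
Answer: 9/2 ≈ 4.5000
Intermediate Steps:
F(y) = 49/2 (F(y) = 3 - ½*(-43) = 3 + 43/2 = 49/2)
F(21) + R(19, Q(z(-5))) = 49/2 + (5/(-5) - 1*19) = 49/2 + (5*(-⅕) - 19) = 49/2 + (-1 - 19) = 49/2 - 20 = 9/2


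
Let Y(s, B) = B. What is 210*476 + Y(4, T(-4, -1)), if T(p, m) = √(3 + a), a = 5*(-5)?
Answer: 99960 + I*√22 ≈ 99960.0 + 4.6904*I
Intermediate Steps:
a = -25
T(p, m) = I*√22 (T(p, m) = √(3 - 25) = √(-22) = I*√22)
210*476 + Y(4, T(-4, -1)) = 210*476 + I*√22 = 99960 + I*√22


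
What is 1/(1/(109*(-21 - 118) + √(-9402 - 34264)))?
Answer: -15151 + I*√43666 ≈ -15151.0 + 208.96*I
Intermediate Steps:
1/(1/(109*(-21 - 118) + √(-9402 - 34264))) = 1/(1/(109*(-139) + √(-43666))) = 1/(1/(-15151 + I*√43666)) = -15151 + I*√43666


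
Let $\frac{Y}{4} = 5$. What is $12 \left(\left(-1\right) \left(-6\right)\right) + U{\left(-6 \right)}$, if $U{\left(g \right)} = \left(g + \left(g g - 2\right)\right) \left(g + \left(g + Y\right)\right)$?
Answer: $296$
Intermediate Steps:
$Y = 20$ ($Y = 4 \cdot 5 = 20$)
$U{\left(g \right)} = \left(20 + 2 g\right) \left(-2 + g + g^{2}\right)$ ($U{\left(g \right)} = \left(g + \left(g g - 2\right)\right) \left(g + \left(g + 20\right)\right) = \left(g + \left(g^{2} - 2\right)\right) \left(g + \left(20 + g\right)\right) = \left(g + \left(-2 + g^{2}\right)\right) \left(20 + 2 g\right) = \left(-2 + g + g^{2}\right) \left(20 + 2 g\right) = \left(20 + 2 g\right) \left(-2 + g + g^{2}\right)$)
$12 \left(\left(-1\right) \left(-6\right)\right) + U{\left(-6 \right)} = 12 \left(\left(-1\right) \left(-6\right)\right) + \left(-40 + 2 \left(-6\right)^{3} + 16 \left(-6\right) + 22 \left(-6\right)^{2}\right) = 12 \cdot 6 + \left(-40 + 2 \left(-216\right) - 96 + 22 \cdot 36\right) = 72 - -224 = 72 + 224 = 296$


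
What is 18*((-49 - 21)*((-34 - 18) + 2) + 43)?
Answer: 63774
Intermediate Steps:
18*((-49 - 21)*((-34 - 18) + 2) + 43) = 18*(-70*(-52 + 2) + 43) = 18*(-70*(-50) + 43) = 18*(3500 + 43) = 18*3543 = 63774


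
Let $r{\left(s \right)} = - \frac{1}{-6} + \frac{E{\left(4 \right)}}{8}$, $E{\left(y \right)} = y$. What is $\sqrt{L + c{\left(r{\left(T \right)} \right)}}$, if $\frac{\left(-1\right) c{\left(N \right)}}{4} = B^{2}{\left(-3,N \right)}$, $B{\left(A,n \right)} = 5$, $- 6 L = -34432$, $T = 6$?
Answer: $\frac{2 \sqrt{12687}}{3} \approx 75.091$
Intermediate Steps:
$L = \frac{17216}{3}$ ($L = \left(- \frac{1}{6}\right) \left(-34432\right) = \frac{17216}{3} \approx 5738.7$)
$r{\left(s \right)} = \frac{2}{3}$ ($r{\left(s \right)} = - \frac{1}{-6} + \frac{4}{8} = \left(-1\right) \left(- \frac{1}{6}\right) + 4 \cdot \frac{1}{8} = \frac{1}{6} + \frac{1}{2} = \frac{2}{3}$)
$c{\left(N \right)} = -100$ ($c{\left(N \right)} = - 4 \cdot 5^{2} = \left(-4\right) 25 = -100$)
$\sqrt{L + c{\left(r{\left(T \right)} \right)}} = \sqrt{\frac{17216}{3} - 100} = \sqrt{\frac{16916}{3}} = \frac{2 \sqrt{12687}}{3}$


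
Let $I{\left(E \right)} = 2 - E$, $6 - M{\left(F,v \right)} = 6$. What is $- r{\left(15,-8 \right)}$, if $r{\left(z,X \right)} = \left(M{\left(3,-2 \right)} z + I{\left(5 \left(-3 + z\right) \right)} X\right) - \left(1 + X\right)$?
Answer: $-471$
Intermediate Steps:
$M{\left(F,v \right)} = 0$ ($M{\left(F,v \right)} = 6 - 6 = 0$)
$r{\left(z,X \right)} = -1 - X + X \left(17 - 5 z\right)$ ($r{\left(z,X \right)} = \left(0 z + \left(2 - 5 \left(-3 + z\right)\right) X\right) - \left(1 + X\right) = \left(0 + \left(2 - \left(-15 + 5 z\right)\right) X\right) - \left(1 + X\right) = \left(0 + \left(17 - 5 z\right) X\right) - \left(1 + X\right) = \left(0 + X \left(17 - 5 z\right)\right) - \left(1 + X\right) = X \left(17 - 5 z\right) - \left(1 + X\right) = -1 - X + X \left(17 - 5 z\right)$)
$- r{\left(15,-8 \right)} = - (-1 + 16 \left(-8\right) - \left(-40\right) 15) = - (-1 - 128 + 600) = \left(-1\right) 471 = -471$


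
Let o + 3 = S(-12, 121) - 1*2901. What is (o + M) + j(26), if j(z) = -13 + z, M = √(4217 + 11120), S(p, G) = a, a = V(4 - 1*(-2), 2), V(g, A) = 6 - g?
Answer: -2891 + 7*√313 ≈ -2767.2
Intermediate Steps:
a = 0 (a = 6 - (4 - 1*(-2)) = 6 - (4 + 2) = 6 - 1*6 = 6 - 6 = 0)
S(p, G) = 0
o = -2904 (o = -3 + (0 - 1*2901) = -3 + (0 - 2901) = -3 - 2901 = -2904)
M = 7*√313 (M = √15337 = 7*√313 ≈ 123.84)
(o + M) + j(26) = (-2904 + 7*√313) + (-13 + 26) = (-2904 + 7*√313) + 13 = -2891 + 7*√313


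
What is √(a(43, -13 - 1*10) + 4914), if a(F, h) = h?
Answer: √4891 ≈ 69.936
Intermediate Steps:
√(a(43, -13 - 1*10) + 4914) = √((-13 - 1*10) + 4914) = √((-13 - 10) + 4914) = √(-23 + 4914) = √4891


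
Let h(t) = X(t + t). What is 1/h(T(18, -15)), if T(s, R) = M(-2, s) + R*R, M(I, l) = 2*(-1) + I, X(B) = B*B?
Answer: 1/195364 ≈ 5.1187e-6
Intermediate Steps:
X(B) = B²
M(I, l) = -2 + I
T(s, R) = -4 + R² (T(s, R) = (-2 - 2) + R*R = -4 + R²)
h(t) = 4*t² (h(t) = (t + t)² = (2*t)² = 4*t²)
1/h(T(18, -15)) = 1/(4*(-4 + (-15)²)²) = 1/(4*(-4 + 225)²) = 1/(4*221²) = 1/(4*48841) = 1/195364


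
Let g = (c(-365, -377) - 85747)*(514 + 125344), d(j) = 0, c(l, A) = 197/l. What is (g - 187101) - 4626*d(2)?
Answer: -3939153348881/365 ≈ -1.0792e+10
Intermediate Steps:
g = -3939085057016/365 (g = (197/(-365) - 85747)*(514 + 125344) = (197*(-1/365) - 85747)*125858 = (-197/365 - 85747)*125858 = -31297852/365*125858 = -3939085057016/365 ≈ -1.0792e+10)
(g - 187101) - 4626*d(2) = (-3939085057016/365 - 187101) - 4626*0 = -3939153348881/365 + 0 = -3939153348881/365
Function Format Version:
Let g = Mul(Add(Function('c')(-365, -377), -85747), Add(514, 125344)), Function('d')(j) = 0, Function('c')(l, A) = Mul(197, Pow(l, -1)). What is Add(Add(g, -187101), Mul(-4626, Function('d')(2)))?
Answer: Rational(-3939153348881, 365) ≈ -1.0792e+10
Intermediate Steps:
g = Rational(-3939085057016, 365) (g = Mul(Add(Mul(197, Pow(-365, -1)), -85747), Add(514, 125344)) = Mul(Add(Mul(197, Rational(-1, 365)), -85747), 125858) = Mul(Add(Rational(-197, 365), -85747), 125858) = Mul(Rational(-31297852, 365), 125858) = Rational(-3939085057016, 365) ≈ -1.0792e+10)
Add(Add(g, -187101), Mul(-4626, Function('d')(2))) = Add(Add(Rational(-3939085057016, 365), -187101), Mul(-4626, 0)) = Add(Rational(-3939153348881, 365), 0) = Rational(-3939153348881, 365)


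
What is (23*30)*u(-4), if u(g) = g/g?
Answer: 690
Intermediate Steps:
u(g) = 1
(23*30)*u(-4) = (23*30)*1 = 690*1 = 690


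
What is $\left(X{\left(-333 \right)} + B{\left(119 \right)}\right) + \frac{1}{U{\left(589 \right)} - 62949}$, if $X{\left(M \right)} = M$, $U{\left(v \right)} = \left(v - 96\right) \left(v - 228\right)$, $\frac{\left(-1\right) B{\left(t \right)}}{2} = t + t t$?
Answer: $- \frac{3323388431}{115024} \approx -28893.0$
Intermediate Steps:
$B{\left(t \right)} = - 2 t - 2 t^{2}$ ($B{\left(t \right)} = - 2 \left(t + t t\right) = - 2 \left(t + t^{2}\right) = - 2 t - 2 t^{2}$)
$U{\left(v \right)} = \left(-228 + v\right) \left(-96 + v\right)$ ($U{\left(v \right)} = \left(-96 + v\right) \left(-228 + v\right) = \left(-228 + v\right) \left(-96 + v\right)$)
$\left(X{\left(-333 \right)} + B{\left(119 \right)}\right) + \frac{1}{U{\left(589 \right)} - 62949} = \left(-333 - 238 \left(1 + 119\right)\right) + \frac{1}{\left(21888 + 589^{2} - 190836\right) - 62949} = \left(-333 - 238 \cdot 120\right) + \frac{1}{\left(21888 + 346921 - 190836\right) - 62949} = \left(-333 - 28560\right) + \frac{1}{177973 - 62949} = -28893 + \frac{1}{115024} = - \frac{3323388431}{115024}$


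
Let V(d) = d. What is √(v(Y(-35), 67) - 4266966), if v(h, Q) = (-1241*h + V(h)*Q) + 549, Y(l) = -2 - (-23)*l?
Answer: I*√3318999 ≈ 1821.8*I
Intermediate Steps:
Y(l) = -2 + 23*l
v(h, Q) = 549 - 1241*h + Q*h (v(h, Q) = (-1241*h + h*Q) + 549 = (-1241*h + Q*h) + 549 = 549 - 1241*h + Q*h)
√(v(Y(-35), 67) - 4266966) = √((549 - 1241*(-2 + 23*(-35)) + 67*(-2 + 23*(-35))) - 4266966) = √((549 - 1241*(-2 - 805) + 67*(-2 - 805)) - 4266966) = √((549 - 1241*(-807) + 67*(-807)) - 4266966) = √((549 + 1001487 - 54069) - 4266966) = √(947967 - 4266966) = √(-3318999) = I*√3318999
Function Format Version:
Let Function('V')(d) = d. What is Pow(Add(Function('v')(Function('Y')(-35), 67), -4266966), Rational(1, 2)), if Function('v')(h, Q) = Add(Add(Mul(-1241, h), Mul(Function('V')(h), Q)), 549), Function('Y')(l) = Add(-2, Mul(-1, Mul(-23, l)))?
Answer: Mul(I, Pow(3318999, Rational(1, 2))) ≈ Mul(1821.8, I)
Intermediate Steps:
Function('Y')(l) = Add(-2, Mul(23, l))
Function('v')(h, Q) = Add(549, Mul(-1241, h), Mul(Q, h)) (Function('v')(h, Q) = Add(Add(Mul(-1241, h), Mul(h, Q)), 549) = Add(Add(Mul(-1241, h), Mul(Q, h)), 549) = Add(549, Mul(-1241, h), Mul(Q, h)))
Pow(Add(Function('v')(Function('Y')(-35), 67), -4266966), Rational(1, 2)) = Pow(Add(Add(549, Mul(-1241, Add(-2, Mul(23, -35))), Mul(67, Add(-2, Mul(23, -35)))), -4266966), Rational(1, 2)) = Pow(Add(Add(549, Mul(-1241, Add(-2, -805)), Mul(67, Add(-2, -805))), -4266966), Rational(1, 2)) = Pow(Add(Add(549, Mul(-1241, -807), Mul(67, -807)), -4266966), Rational(1, 2)) = Pow(Add(Add(549, 1001487, -54069), -4266966), Rational(1, 2)) = Pow(Add(947967, -4266966), Rational(1, 2)) = Pow(-3318999, Rational(1, 2)) = Mul(I, Pow(3318999, Rational(1, 2)))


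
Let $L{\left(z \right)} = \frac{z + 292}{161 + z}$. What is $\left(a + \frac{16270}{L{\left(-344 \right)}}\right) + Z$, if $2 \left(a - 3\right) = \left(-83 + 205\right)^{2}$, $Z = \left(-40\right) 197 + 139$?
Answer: $\frac{1481009}{26} \approx 56962.0$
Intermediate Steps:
$L{\left(z \right)} = \frac{292 + z}{161 + z}$
$Z = -7741$ ($Z = -7880 + 139 = -7741$)
$a = 7445$ ($a = 3 + \frac{\left(-83 + 205\right)^{2}}{2} = 3 + \frac{122^{2}}{2} = 3 + \frac{1}{2} \cdot 14884 = 3 + 7442 = 7445$)
$\left(a + \frac{16270}{L{\left(-344 \right)}}\right) + Z = \left(7445 + \frac{16270}{\frac{1}{161 - 344} \left(292 - 344\right)}\right) - 7741 = \left(7445 + \frac{16270}{\frac{1}{-183} \left(-52\right)}\right) - 7741 = \left(7445 + \frac{16270}{\left(- \frac{1}{183}\right) \left(-52\right)}\right) - 7741 = \left(7445 + \frac{16270}{\frac{52}{183}}\right) - 7741 = \left(7445 + 16270 \cdot \frac{183}{52}\right) - 7741 = \left(7445 + \frac{1488705}{26}\right) - 7741 = \frac{1682275}{26} - 7741 = \frac{1481009}{26}$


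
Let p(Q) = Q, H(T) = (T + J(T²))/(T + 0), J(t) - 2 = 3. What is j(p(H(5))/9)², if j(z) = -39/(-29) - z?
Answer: 85849/68121 ≈ 1.2602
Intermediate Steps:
J(t) = 5 (J(t) = 2 + 3 = 5)
H(T) = (5 + T)/T (H(T) = (T + 5)/(T + 0) = (5 + T)/T)
j(z) = 39/29 - z (j(z) = -39*(-1/29) - z = 39/29 - z)
j(p(H(5))/9)² = (39/29 - (5 + 5)/5/9)² = (39/29 - (⅕)*10/9)² = (39/29 - 2/9)² = (293/261)² = 85849/68121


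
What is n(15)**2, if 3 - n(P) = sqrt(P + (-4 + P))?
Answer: (3 - sqrt(26))**2 ≈ 4.4059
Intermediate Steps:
n(P) = 3 - sqrt(-4 + 2*P) (n(P) = 3 - sqrt(P + (-4 + P)) = 3 - sqrt(-4 + 2*P))
n(15)**2 = (3 - sqrt(-4 + 2*15))**2 = (3 - sqrt(-4 + 30))**2 = (3 - sqrt(26))**2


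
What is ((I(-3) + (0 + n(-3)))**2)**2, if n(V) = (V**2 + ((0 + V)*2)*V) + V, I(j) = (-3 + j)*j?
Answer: 3111696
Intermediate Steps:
I(j) = j*(-3 + j)
n(V) = V + 3*V**2 (n(V) = (V**2 + (V*2)*V) + V = (V**2 + (2*V)*V) + V = (V**2 + 2*V**2) + V = 3*V**2 + V = V + 3*V**2)
((I(-3) + (0 + n(-3)))**2)**2 = ((-3*(-3 - 3) + (0 - 3*(1 + 3*(-3))))**2)**2 = ((-3*(-6) + (0 - 3*(1 - 9)))**2)**2 = ((18 + (0 - 3*(-8)))**2)**2 = ((18 + (0 + 24))**2)**2 = ((18 + 24)**2)**2 = (42**2)**2 = 1764**2 = 3111696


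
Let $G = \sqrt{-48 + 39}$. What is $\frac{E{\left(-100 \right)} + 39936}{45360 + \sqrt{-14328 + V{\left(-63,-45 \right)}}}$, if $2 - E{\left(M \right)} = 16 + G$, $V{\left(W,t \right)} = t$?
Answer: $\frac{39922 - 3 i}{45360 + 3 i \sqrt{1597}} \approx 0.88011 - 0.0023923 i$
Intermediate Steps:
$G = 3 i$ ($G = \sqrt{-9} = 3 i \approx 3.0 i$)
$E{\left(M \right)} = -14 - 3 i$ ($E{\left(M \right)} = 2 - \left(16 + 3 i\right) = -14 - 3 i$)
$\frac{E{\left(-100 \right)} + 39936}{45360 + \sqrt{-14328 + V{\left(-63,-45 \right)}}} = \frac{\left(-14 - 3 i\right) + 39936}{45360 + \sqrt{-14328 - 45}} = \frac{39922 - 3 i}{45360 + \sqrt{-14373}} = \frac{39922 - 3 i}{45360 + 3 i \sqrt{1597}}$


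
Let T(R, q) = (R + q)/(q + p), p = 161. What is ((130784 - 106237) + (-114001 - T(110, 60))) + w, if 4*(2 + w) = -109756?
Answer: -1519645/13 ≈ -1.1690e+5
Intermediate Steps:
T(R, q) = (R + q)/(161 + q) (T(R, q) = (R + q)/(q + 161) = (R + q)/(161 + q))
w = -27441 (w = -2 + (1/4)*(-109756) = -2 - 27439 = -27441)
((130784 - 106237) + (-114001 - T(110, 60))) + w = ((130784 - 106237) + (-114001 - (110 + 60)/(161 + 60))) - 27441 = (24547 + (-114001 - 170/221)) - 27441 = (24547 + (-114001 - 1*10/13)) - 27441 = (24547 + (-114001 - 10/13)) - 27441 = (24547 - 1482023/13) - 27441 = -1162912/13 - 27441 = -1519645/13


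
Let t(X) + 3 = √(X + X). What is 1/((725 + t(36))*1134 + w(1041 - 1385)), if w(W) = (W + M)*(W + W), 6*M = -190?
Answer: 346245/372947661604 - 2187*√2/372947661604 ≈ 9.2011e-7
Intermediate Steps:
M = -95/3 (M = (⅙)*(-190) = -95/3 ≈ -31.667)
t(X) = -3 + √2*√X (t(X) = -3 + √(X + X) = -3 + √(2*X) = -3 + √2*√X)
w(W) = 2*W*(-95/3 + W) (w(W) = (W - 95/3)*(W + W) = (-95/3 + W)*(2*W) = 2*W*(-95/3 + W))
1/((725 + t(36))*1134 + w(1041 - 1385)) = 1/((725 + (-3 + √2*√36))*1134 + 2*(1041 - 1385)*(-95 + 3*(1041 - 1385))/3) = 1/((725 + (-3 + √2*6))*1134 + (⅔)*(-344)*(-95 + 3*(-344))) = 1/((725 + (-3 + 6*√2))*1134 + (⅔)*(-344)*(-95 - 1032)) = 1/((722 + 6*√2)*1134 + (⅔)*(-344)*(-1127)) = 1/((818748 + 6804*√2) + 775376/3) = 1/(3231620/3 + 6804*√2)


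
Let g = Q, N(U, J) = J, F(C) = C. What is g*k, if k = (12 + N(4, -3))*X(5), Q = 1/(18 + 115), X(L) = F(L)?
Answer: 45/133 ≈ 0.33835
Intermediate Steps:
X(L) = L
Q = 1/133 ≈ 0.0075188
g = 1/133 ≈ 0.0075188
k = 45 (k = (12 - 3)*5 = 9*5 = 45)
g*k = (1/133)*45 = 45/133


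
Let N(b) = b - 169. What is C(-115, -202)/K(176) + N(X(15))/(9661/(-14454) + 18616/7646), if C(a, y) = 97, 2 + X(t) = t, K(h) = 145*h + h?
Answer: -221494989966379/2508027989984 ≈ -88.314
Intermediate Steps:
K(h) = 146*h
X(t) = -2 + t
N(b) = -169 + b
C(-115, -202)/K(176) + N(X(15))/(9661/(-14454) + 18616/7646) = 97/((146*176)) + (-169 + (-2 + 15))/(9661/(-14454) + 18616/7646) = 97/25696 + (-169 + 13)/(9661*(-1/14454) + 18616*(1/7646)) = 97*(1/25696) - 156/(-9661/14454 + 9308/3823) = 97/25696 - 156/97603829/55257642 = 97/25696 - 156*55257642/97603829 = 97/25696 - 8620192152/97603829 = -221494989966379/2508027989984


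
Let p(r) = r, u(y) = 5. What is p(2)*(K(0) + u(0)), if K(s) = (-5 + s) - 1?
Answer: -2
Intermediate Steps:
K(s) = -6 + s
p(2)*(K(0) + u(0)) = 2*((-6 + 0) + 5) = 2*(-6 + 5) = 2*(-1) = -2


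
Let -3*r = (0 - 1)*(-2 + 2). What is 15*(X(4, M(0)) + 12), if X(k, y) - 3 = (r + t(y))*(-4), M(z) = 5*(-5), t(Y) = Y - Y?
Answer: 225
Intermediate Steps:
t(Y) = 0
M(z) = -25
r = 0 (r = -(0 - 1)*(-2 + 2)/3 = -(-1)*0/3 = -⅓*0 = 0)
X(k, y) = 3 (X(k, y) = 3 + (0 + 0)*(-4) = 3 + 0*(-4) = 3 + 0 = 3)
15*(X(4, M(0)) + 12) = 15*(3 + 12) = 15*15 = 225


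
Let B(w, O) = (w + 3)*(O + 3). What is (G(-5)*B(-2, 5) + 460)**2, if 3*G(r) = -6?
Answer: 197136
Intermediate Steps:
G(r) = -2 (G(r) = (1/3)*(-6) = -2)
B(w, O) = (3 + O)*(3 + w) (B(w, O) = (3 + w)*(3 + O) = (3 + O)*(3 + w))
(G(-5)*B(-2, 5) + 460)**2 = (-2*(9 + 3*5 + 3*(-2) + 5*(-2)) + 460)**2 = (-2*(9 + 15 - 6 - 10) + 460)**2 = (-2*8 + 460)**2 = (-16 + 460)**2 = 444**2 = 197136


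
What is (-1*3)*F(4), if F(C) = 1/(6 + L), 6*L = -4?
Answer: -9/16 ≈ -0.56250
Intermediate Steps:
L = -⅔ (L = (⅙)*(-4) = -⅔ ≈ -0.66667)
F(C) = 3/16 (F(C) = 1/(6 - ⅔) = 1/(16/3) = 3/16)
(-1*3)*F(4) = -1*3*(3/16) = -3*3/16 = -9/16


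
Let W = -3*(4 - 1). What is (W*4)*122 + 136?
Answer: -4256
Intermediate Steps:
W = -9 (W = -3*3 = -9)
(W*4)*122 + 136 = -9*4*122 + 136 = -36*122 + 136 = -4392 + 136 = -4256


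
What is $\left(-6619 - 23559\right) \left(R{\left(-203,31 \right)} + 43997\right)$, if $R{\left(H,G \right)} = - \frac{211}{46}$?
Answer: $- \frac{30534869939}{23} \approx -1.3276 \cdot 10^{9}$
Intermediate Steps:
$R{\left(H,G \right)} = - \frac{211}{46}$ ($R{\left(H,G \right)} = \left(-211\right) \frac{1}{46} = - \frac{211}{46}$)
$\left(-6619 - 23559\right) \left(R{\left(-203,31 \right)} + 43997\right) = \left(-6619 - 23559\right) \left(- \frac{211}{46} + 43997\right) = \left(-30178\right) \frac{2023651}{46} = - \frac{30534869939}{23}$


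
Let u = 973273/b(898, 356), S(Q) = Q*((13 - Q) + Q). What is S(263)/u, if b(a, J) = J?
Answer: 1217164/973273 ≈ 1.2506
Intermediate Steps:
S(Q) = 13*Q (S(Q) = Q*13 = 13*Q)
u = 973273/356 ≈ 2733.9
S(263)/u = (13*263)/(973273/356) = 3419*(356/973273) = 1217164/973273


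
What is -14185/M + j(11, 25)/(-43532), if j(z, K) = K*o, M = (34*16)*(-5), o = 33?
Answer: 30762871/5920352 ≈ 5.1961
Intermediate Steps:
M = -2720 (M = 544*(-5) = -2720)
j(z, K) = 33*K (j(z, K) = K*33 = 33*K)
-14185/M + j(11, 25)/(-43532) = -14185/(-2720) + (33*25)/(-43532) = -14185*(-1/2720) + 825*(-1/43532) = 2837/544 - 825/43532 = 30762871/5920352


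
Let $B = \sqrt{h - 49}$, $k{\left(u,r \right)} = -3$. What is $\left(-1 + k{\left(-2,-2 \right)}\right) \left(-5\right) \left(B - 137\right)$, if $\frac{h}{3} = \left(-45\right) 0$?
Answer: $-2740 + 140 i \approx -2740.0 + 140.0 i$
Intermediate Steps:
$h = 0$ ($h = 3 \left(\left(-45\right) 0\right) = 3 \cdot 0 = 0$)
$B = 7 i$ ($B = \sqrt{0 - 49} = \sqrt{-49} = 7 i \approx 7.0 i$)
$\left(-1 + k{\left(-2,-2 \right)}\right) \left(-5\right) \left(B - 137\right) = \left(-1 - 3\right) \left(-5\right) \left(7 i - 137\right) = \left(-4\right) \left(-5\right) \left(-137 + 7 i\right) = 20 \left(-137 + 7 i\right) = -2740 + 140 i$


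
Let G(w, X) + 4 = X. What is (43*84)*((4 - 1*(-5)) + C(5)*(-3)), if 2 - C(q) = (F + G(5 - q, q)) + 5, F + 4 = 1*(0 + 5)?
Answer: 86688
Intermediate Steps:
G(w, X) = -4 + X
F = 1 (F = -4 + 1*(0 + 5) = -4 + 1*5 = -4 + 5 = 1)
C(q) = -q (C(q) = 2 - ((1 + (-4 + q)) + 5) = 2 - ((-3 + q) + 5) = 2 - (2 + q) = 2 + (-2 - q) = -q)
(43*84)*((4 - 1*(-5)) + C(5)*(-3)) = (43*84)*((4 - 1*(-5)) - 1*5*(-3)) = 3612*((4 + 5) - 5*(-3)) = 3612*(9 + 15) = 3612*24 = 86688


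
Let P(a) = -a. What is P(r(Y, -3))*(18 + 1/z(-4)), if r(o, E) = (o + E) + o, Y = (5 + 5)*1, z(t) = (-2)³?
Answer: -2431/8 ≈ -303.88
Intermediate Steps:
z(t) = -8
Y = 10 (Y = 10*1 = 10)
r(o, E) = E + 2*o (r(o, E) = (E + o) + o = E + 2*o)
P(r(Y, -3))*(18 + 1/z(-4)) = (-(-3 + 2*10))*(18 + 1/(-8)) = (-(-3 + 20))*(18 - ⅛) = -1*17*(143/8) = -17*143/8 = -2431/8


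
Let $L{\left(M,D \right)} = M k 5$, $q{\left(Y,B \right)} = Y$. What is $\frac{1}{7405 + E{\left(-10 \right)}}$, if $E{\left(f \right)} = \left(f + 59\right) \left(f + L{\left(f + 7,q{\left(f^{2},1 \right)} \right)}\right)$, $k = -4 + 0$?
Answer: $\frac{1}{9855} \approx 0.00010147$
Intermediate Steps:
$k = -4$
$L{\left(M,D \right)} = - 20 M$ ($L{\left(M,D \right)} = M \left(-4\right) 5 = - 4 M 5 = - 20 M$)
$E{\left(f \right)} = \left(-140 - 19 f\right) \left(59 + f\right)$ ($E{\left(f \right)} = \left(f + 59\right) \left(f - 20 \left(f + 7\right)\right) = \left(59 + f\right) \left(f - 20 \left(7 + f\right)\right) = \left(59 + f\right) \left(f - \left(140 + 20 f\right)\right) = \left(59 + f\right) \left(-140 - 19 f\right) = \left(-140 - 19 f\right) \left(59 + f\right)$)
$\frac{1}{7405 + E{\left(-10 \right)}} = \frac{1}{7405 - \left(-4350 + 1900\right)} = \frac{1}{7405 - -2450} = \frac{1}{7405 + 2450} = \frac{1}{9855}$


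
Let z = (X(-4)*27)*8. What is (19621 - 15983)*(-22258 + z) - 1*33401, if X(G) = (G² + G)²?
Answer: 32148347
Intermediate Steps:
X(G) = (G + G²)²
z = 31104 (z = (((-4)²*(1 - 4)²)*27)*8 = ((16*(-3)²)*27)*8 = ((16*9)*27)*8 = (144*27)*8 = 3888*8 = 31104)
(19621 - 15983)*(-22258 + z) - 1*33401 = (19621 - 15983)*(-22258 + 31104) - 1*33401 = 3638*8846 - 33401 = 32181748 - 33401 = 32148347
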